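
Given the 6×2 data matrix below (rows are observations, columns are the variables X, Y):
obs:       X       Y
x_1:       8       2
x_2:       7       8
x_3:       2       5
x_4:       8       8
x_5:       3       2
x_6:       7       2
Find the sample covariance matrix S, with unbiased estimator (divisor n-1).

Step 1 — column means:
  mean(X) = (8 + 7 + 2 + 8 + 3 + 7) / 6 = 35/6 = 5.8333
  mean(Y) = (2 + 8 + 5 + 8 + 2 + 2) / 6 = 27/6 = 4.5

Step 2 — sample covariance S[i,j] = (1/(n-1)) · Σ_k (x_{k,i} - mean_i) · (x_{k,j} - mean_j), with n-1 = 5.
  S[X,X] = ((2.1667)·(2.1667) + (1.1667)·(1.1667) + (-3.8333)·(-3.8333) + (2.1667)·(2.1667) + (-2.8333)·(-2.8333) + (1.1667)·(1.1667)) / 5 = 34.8333/5 = 6.9667
  S[X,Y] = ((2.1667)·(-2.5) + (1.1667)·(3.5) + (-3.8333)·(0.5) + (2.1667)·(3.5) + (-2.8333)·(-2.5) + (1.1667)·(-2.5)) / 5 = 8.5/5 = 1.7
  S[Y,Y] = ((-2.5)·(-2.5) + (3.5)·(3.5) + (0.5)·(0.5) + (3.5)·(3.5) + (-2.5)·(-2.5) + (-2.5)·(-2.5)) / 5 = 43.5/5 = 8.7

S is symmetric (S[j,i] = S[i,j]). Assembling:

S = [[6.9667, 1.7],
 [1.7, 8.7]]


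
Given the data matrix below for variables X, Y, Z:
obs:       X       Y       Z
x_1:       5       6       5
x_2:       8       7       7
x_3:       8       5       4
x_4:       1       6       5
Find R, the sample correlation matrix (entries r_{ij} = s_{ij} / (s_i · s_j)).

Step 1 — column means:
  mean(X) = (5 + 8 + 8 + 1) / 4 = 22/4 = 5.5
  mean(Y) = (6 + 7 + 5 + 6) / 4 = 24/4 = 6
  mean(Z) = (5 + 7 + 4 + 5) / 4 = 21/4 = 5.25

Step 2 — sample variances and covariances s[i,j] = (1/(n-1)) · Σ_k (x_{k,i} - mean_i) · (x_{k,j} - mean_j), with n-1 = 3:
  s[X,X] = ((-0.5)·(-0.5) + (2.5)·(2.5) + (2.5)·(2.5) + (-4.5)·(-4.5)) / 3 = 33/3 = 11
  s[X,Y] = ((-0.5)·(0) + (2.5)·(1) + (2.5)·(-1) + (-4.5)·(0)) / 3 = 0/3 = 0
  s[X,Z] = ((-0.5)·(-0.25) + (2.5)·(1.75) + (2.5)·(-1.25) + (-4.5)·(-0.25)) / 3 = 2.5/3 = 0.8333
  s[Y,Y] = ((0)·(0) + (1)·(1) + (-1)·(-1) + (0)·(0)) / 3 = 2/3 = 0.6667
  s[Y,Z] = ((0)·(-0.25) + (1)·(1.75) + (-1)·(-1.25) + (0)·(-0.25)) / 3 = 3/3 = 1
  s[Z,Z] = ((-0.25)·(-0.25) + (1.75)·(1.75) + (-1.25)·(-1.25) + (-0.25)·(-0.25)) / 3 = 4.75/3 = 1.5833
  Sample standard deviations s_i = √(s[i,i]):
  s(X) = √(11) = 3.3166
  s(Y) = √(0.6667) = 0.8165
  s(Z) = √(1.5833) = 1.2583

Step 3 — r_{ij} = s_{ij} / (s_i · s_j):
  r[X,X] = 1 (diagonal).
  r[X,Y] = 0 / (3.3166 · 0.8165) = 0 / 2.708 = 0
  r[X,Z] = 0.8333 / (3.3166 · 1.2583) = 0.8333 / 4.1733 = 0.1997
  r[Y,Y] = 1 (diagonal).
  r[Y,Z] = 1 / (0.8165 · 1.2583) = 1 / 1.0274 = 0.9733
  r[Z,Z] = 1 (diagonal).

R is symmetric with unit diagonal. Assembling:

R = [[1, 0, 0.1997],
 [0, 1, 0.9733],
 [0.1997, 0.9733, 1]]


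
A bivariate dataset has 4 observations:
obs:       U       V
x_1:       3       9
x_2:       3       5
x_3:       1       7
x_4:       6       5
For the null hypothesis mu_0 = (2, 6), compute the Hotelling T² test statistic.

Step 1 — sample mean vector:
  mean(U) = (3 + 3 + 1 + 6) / 4 = 13/4 = 3.25
  mean(V) = (9 + 5 + 7 + 5) / 4 = 26/4 = 6.5
  x̄ = (3.25, 6.5),  deviation x̄ - mu_0 = (3.25, 6.5) - (2, 6) = (1.25, 0.5).

Step 2 — sample covariance matrix, S[i,j] = (1/(n-1)) · Σ_k (x_{k,i} - mean_i) · (x_{k,j} - mean_j), divisor n-1 = 3:
  S[U,U] = ((-0.25)·(-0.25) + (-0.25)·(-0.25) + (-2.25)·(-2.25) + (2.75)·(2.75)) / 3 = 12.75/3 = 4.25
  S[U,V] = ((-0.25)·(2.5) + (-0.25)·(-1.5) + (-2.25)·(0.5) + (2.75)·(-1.5)) / 3 = -5.5/3 = -1.8333
  S[V,V] = ((2.5)·(2.5) + (-1.5)·(-1.5) + (0.5)·(0.5) + (-1.5)·(-1.5)) / 3 = 11/3 = 3.6667
  S = [[4.25, -1.8333],
 [-1.8333, 3.6667]].

Step 3 — invert S. det(S) = 4.25·3.6667 - (-1.8333)² = 12.2222.
  S^{-1} = (1/det) · [[d, -b], [-b, a]] = [[0.3, 0.15],
 [0.15, 0.3477]].

Step 4 — quadratic form (x̄ - mu_0)^T · S^{-1} · (x̄ - mu_0):
  S^{-1} · (x̄ - mu_0) = (0.45, 0.3614),
  (x̄ - mu_0)^T · [...] = (1.25)·(0.45) + (0.5)·(0.3614) = 0.7432.

Step 5 — scale by n: T² = 4 · 0.7432 = 2.9727.

T² ≈ 2.9727


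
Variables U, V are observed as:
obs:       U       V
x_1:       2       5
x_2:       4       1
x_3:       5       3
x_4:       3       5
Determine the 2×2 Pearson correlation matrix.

Step 1 — column means:
  mean(U) = (2 + 4 + 5 + 3) / 4 = 14/4 = 3.5
  mean(V) = (5 + 1 + 3 + 5) / 4 = 14/4 = 3.5

Step 2 — sample variances and covariances s[i,j] = (1/(n-1)) · Σ_k (x_{k,i} - mean_i) · (x_{k,j} - mean_j), with n-1 = 3:
  s[U,U] = ((-1.5)·(-1.5) + (0.5)·(0.5) + (1.5)·(1.5) + (-0.5)·(-0.5)) / 3 = 5/3 = 1.6667
  s[U,V] = ((-1.5)·(1.5) + (0.5)·(-2.5) + (1.5)·(-0.5) + (-0.5)·(1.5)) / 3 = -5/3 = -1.6667
  s[V,V] = ((1.5)·(1.5) + (-2.5)·(-2.5) + (-0.5)·(-0.5) + (1.5)·(1.5)) / 3 = 11/3 = 3.6667
  Sample standard deviations s_i = √(s[i,i]):
  s(U) = √(1.6667) = 1.291
  s(V) = √(3.6667) = 1.9149

Step 3 — r_{ij} = s_{ij} / (s_i · s_j):
  r[U,U] = 1 (diagonal).
  r[U,V] = -1.6667 / (1.291 · 1.9149) = -1.6667 / 2.4721 = -0.6742
  r[V,V] = 1 (diagonal).

R is symmetric with unit diagonal. Assembling:

R = [[1, -0.6742],
 [-0.6742, 1]]


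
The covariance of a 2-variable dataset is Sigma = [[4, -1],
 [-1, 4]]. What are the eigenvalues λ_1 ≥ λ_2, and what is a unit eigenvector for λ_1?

Step 1 — characteristic polynomial of 2×2 Sigma:
  det(Sigma - λI) = λ² - trace · λ + det = 0.
  trace = 4 + 4 = 8, det = 4·4 - (-1)² = 15.
Step 2 — discriminant:
  Δ = trace² - 4·det = 64 - 60 = 4.
Step 3 — eigenvalues:
  λ = (trace ± √Δ)/2 = (8 ± 2)/2,
  λ_1 = 5,  λ_2 = 3.

Step 4 — unit eigenvector for λ_1: solve (Sigma - λ_1 I)v = 0. First row:
  (4 - 5)·v_x + (-1)·v_y = 0, i.e. (-1)·v_x + (-1)·v_y = 0,
  so v ∝ (b, λ_1 - a) = (-1, 1); multiply by -1 so the first entry is positive: u = (1, -1).
  ||u|| = √((1)² + (-1)²) = √(2) ≈ 1.4142,
  v_1 = u/||u|| ≈ (0.7071, -0.7071) (||v_1|| = 1).

λ_1 = 5,  λ_2 = 3;  v_1 ≈ (0.7071, -0.7071)


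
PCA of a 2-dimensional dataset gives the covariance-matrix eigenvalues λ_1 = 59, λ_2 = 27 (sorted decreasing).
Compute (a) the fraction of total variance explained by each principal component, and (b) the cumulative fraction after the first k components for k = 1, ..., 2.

Step 1 — total variance = trace(Sigma) = Σ λ_i = 59 + 27 = 86.

Step 2 — fraction explained by component i = λ_i / Σ λ:
  PC1: 59/86 = 0.686
  PC2: 27/86 = 0.314

Step 3 — cumulative fraction after k components = (λ_1 + ... + λ_k) / Σ λ:
  k = 1: 59/86 = 0.686
  k = 2: (59 + 27)/86 = 86/86 = 1

Summary (fraction, with percent):

explained: PC1 0.686 (68.6%), PC2 0.314 (31.4%);  cumulative: 0.686, 1


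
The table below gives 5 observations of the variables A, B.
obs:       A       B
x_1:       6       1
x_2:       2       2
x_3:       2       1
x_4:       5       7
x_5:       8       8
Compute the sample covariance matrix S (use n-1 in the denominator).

Step 1 — column means:
  mean(A) = (6 + 2 + 2 + 5 + 8) / 5 = 23/5 = 4.6
  mean(B) = (1 + 2 + 1 + 7 + 8) / 5 = 19/5 = 3.8

Step 2 — sample covariance S[i,j] = (1/(n-1)) · Σ_k (x_{k,i} - mean_i) · (x_{k,j} - mean_j), with n-1 = 4.
  S[A,A] = ((1.4)·(1.4) + (-2.6)·(-2.6) + (-2.6)·(-2.6) + (0.4)·(0.4) + (3.4)·(3.4)) / 4 = 27.2/4 = 6.8
  S[A,B] = ((1.4)·(-2.8) + (-2.6)·(-1.8) + (-2.6)·(-2.8) + (0.4)·(3.2) + (3.4)·(4.2)) / 4 = 23.6/4 = 5.9
  S[B,B] = ((-2.8)·(-2.8) + (-1.8)·(-1.8) + (-2.8)·(-2.8) + (3.2)·(3.2) + (4.2)·(4.2)) / 4 = 46.8/4 = 11.7

S is symmetric (S[j,i] = S[i,j]). Assembling:

S = [[6.8, 5.9],
 [5.9, 11.7]]


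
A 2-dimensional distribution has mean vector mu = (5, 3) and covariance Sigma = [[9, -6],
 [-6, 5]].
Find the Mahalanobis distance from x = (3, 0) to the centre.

Step 1 — centre the observation: (x - mu) = (-2, -3).

Step 2 — invert Sigma. det(Sigma) = 9·5 - (-6)² = 9.
  Sigma^{-1} = (1/det) · [[d, -b], [-b, a]] = [[0.5556, 0.6667],
 [0.6667, 1]].

Step 3 — form the quadratic (x - mu)^T · Sigma^{-1} · (x - mu):
  Sigma^{-1} · (x - mu) = (-3.1111, -4.3333).
  (x - mu)^T · [Sigma^{-1} · (x - mu)] = (-2)·(-3.1111) + (-3)·(-4.3333) = 19.2222.

Step 4 — take square root: d = √(19.2222) ≈ 4.3843.

d(x, mu) = √(19.2222) ≈ 4.3843


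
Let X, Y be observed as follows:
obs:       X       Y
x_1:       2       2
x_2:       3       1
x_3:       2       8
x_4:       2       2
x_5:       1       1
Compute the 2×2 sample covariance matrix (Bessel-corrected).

Step 1 — column means:
  mean(X) = (2 + 3 + 2 + 2 + 1) / 5 = 10/5 = 2
  mean(Y) = (2 + 1 + 8 + 2 + 1) / 5 = 14/5 = 2.8

Step 2 — sample covariance S[i,j] = (1/(n-1)) · Σ_k (x_{k,i} - mean_i) · (x_{k,j} - mean_j), with n-1 = 4.
  S[X,X] = ((0)·(0) + (1)·(1) + (0)·(0) + (0)·(0) + (-1)·(-1)) / 4 = 2/4 = 0.5
  S[X,Y] = ((0)·(-0.8) + (1)·(-1.8) + (0)·(5.2) + (0)·(-0.8) + (-1)·(-1.8)) / 4 = 0/4 = 0
  S[Y,Y] = ((-0.8)·(-0.8) + (-1.8)·(-1.8) + (5.2)·(5.2) + (-0.8)·(-0.8) + (-1.8)·(-1.8)) / 4 = 34.8/4 = 8.7

S is symmetric (S[j,i] = S[i,j]). Assembling:

S = [[0.5, 0],
 [0, 8.7]]


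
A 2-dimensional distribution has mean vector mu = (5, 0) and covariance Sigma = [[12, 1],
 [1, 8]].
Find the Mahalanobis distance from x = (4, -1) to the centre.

Step 1 — centre the observation: (x - mu) = (-1, -1).

Step 2 — invert Sigma. det(Sigma) = 12·8 - (1)² = 95.
  Sigma^{-1} = (1/det) · [[d, -b], [-b, a]] = [[0.0842, -0.0105],
 [-0.0105, 0.1263]].

Step 3 — form the quadratic (x - mu)^T · Sigma^{-1} · (x - mu):
  Sigma^{-1} · (x - mu) = (-0.0737, -0.1158).
  (x - mu)^T · [Sigma^{-1} · (x - mu)] = (-1)·(-0.0737) + (-1)·(-0.1158) = 0.1895.

Step 4 — take square root: d = √(0.1895) ≈ 0.4353.

d(x, mu) = √(0.1895) ≈ 0.4353


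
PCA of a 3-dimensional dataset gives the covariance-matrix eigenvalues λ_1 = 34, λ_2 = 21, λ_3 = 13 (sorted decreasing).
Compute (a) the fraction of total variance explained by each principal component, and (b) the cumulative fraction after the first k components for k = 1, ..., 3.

Step 1 — total variance = trace(Sigma) = Σ λ_i = 34 + 21 + 13 = 68.

Step 2 — fraction explained by component i = λ_i / Σ λ:
  PC1: 34/68 = 0.5
  PC2: 21/68 = 0.3088
  PC3: 13/68 = 0.1912

Step 3 — cumulative fraction after k components = (λ_1 + ... + λ_k) / Σ λ:
  k = 1: 34/68 = 0.5
  k = 2: (34 + 21)/68 = 55/68 = 0.8088
  k = 3: (34 + 21 + 13)/68 = 68/68 = 1

Summary (fraction, with percent):

explained: PC1 0.5 (50%), PC2 0.3088 (30.88%), PC3 0.1912 (19.12%);  cumulative: 0.5, 0.8088, 1


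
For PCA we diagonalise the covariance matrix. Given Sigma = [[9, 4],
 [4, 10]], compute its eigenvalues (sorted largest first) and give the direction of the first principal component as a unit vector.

Step 1 — characteristic polynomial of 2×2 Sigma:
  det(Sigma - λI) = λ² - trace · λ + det = 0.
  trace = 9 + 10 = 19, det = 9·10 - (4)² = 74.
Step 2 — discriminant:
  Δ = trace² - 4·det = 361 - 296 = 65.
Step 3 — eigenvalues:
  λ = (trace ± √Δ)/2 = (19 ± 8.0623)/2,
  λ_1 = 13.5311,  λ_2 = 5.4689.

Step 4 — unit eigenvector for λ_1: solve (Sigma - λ_1 I)v = 0. First row:
  (9 - 13.5311)·v_x + (4)·v_y = 0, i.e. (-4.5311)·v_x + (4)·v_y = 0,
  so v ∝ (b, λ_1 - a) = (4, 4.5311) = u.
  ||u|| = √((4)² + (4.5311)²) = √(36.5311) ≈ 6.0441,
  v_1 = u/||u|| ≈ (0.6618, 0.7497) (||v_1|| = 1).

λ_1 = 13.5311,  λ_2 = 5.4689;  v_1 ≈ (0.6618, 0.7497)


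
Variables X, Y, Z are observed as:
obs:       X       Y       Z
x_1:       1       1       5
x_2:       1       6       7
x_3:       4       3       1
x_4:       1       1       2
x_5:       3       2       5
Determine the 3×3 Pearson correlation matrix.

Step 1 — column means:
  mean(X) = (1 + 1 + 4 + 1 + 3) / 5 = 10/5 = 2
  mean(Y) = (1 + 6 + 3 + 1 + 2) / 5 = 13/5 = 2.6
  mean(Z) = (5 + 7 + 1 + 2 + 5) / 5 = 20/5 = 4

Step 2 — sample variances and covariances s[i,j] = (1/(n-1)) · Σ_k (x_{k,i} - mean_i) · (x_{k,j} - mean_j), with n-1 = 4:
  s[X,X] = ((-1)·(-1) + (-1)·(-1) + (2)·(2) + (-1)·(-1) + (1)·(1)) / 4 = 8/4 = 2
  s[X,Y] = ((-1)·(-1.6) + (-1)·(3.4) + (2)·(0.4) + (-1)·(-1.6) + (1)·(-0.6)) / 4 = 0/4 = 0
  s[X,Z] = ((-1)·(1) + (-1)·(3) + (2)·(-3) + (-1)·(-2) + (1)·(1)) / 4 = -7/4 = -1.75
  s[Y,Y] = ((-1.6)·(-1.6) + (3.4)·(3.4) + (0.4)·(0.4) + (-1.6)·(-1.6) + (-0.6)·(-0.6)) / 4 = 17.2/4 = 4.3
  s[Y,Z] = ((-1.6)·(1) + (3.4)·(3) + (0.4)·(-3) + (-1.6)·(-2) + (-0.6)·(1)) / 4 = 10/4 = 2.5
  s[Z,Z] = ((1)·(1) + (3)·(3) + (-3)·(-3) + (-2)·(-2) + (1)·(1)) / 4 = 24/4 = 6
  Sample standard deviations s_i = √(s[i,i]):
  s(X) = √(2) = 1.4142
  s(Y) = √(4.3) = 2.0736
  s(Z) = √(6) = 2.4495

Step 3 — r_{ij} = s_{ij} / (s_i · s_j):
  r[X,X] = 1 (diagonal).
  r[X,Y] = 0 / (1.4142 · 2.0736) = 0 / 2.9326 = 0
  r[X,Z] = -1.75 / (1.4142 · 2.4495) = -1.75 / 3.4641 = -0.5052
  r[Y,Y] = 1 (diagonal).
  r[Y,Z] = 2.5 / (2.0736 · 2.4495) = 2.5 / 5.0794 = 0.4922
  r[Z,Z] = 1 (diagonal).

R is symmetric with unit diagonal. Assembling:

R = [[1, 0, -0.5052],
 [0, 1, 0.4922],
 [-0.5052, 0.4922, 1]]


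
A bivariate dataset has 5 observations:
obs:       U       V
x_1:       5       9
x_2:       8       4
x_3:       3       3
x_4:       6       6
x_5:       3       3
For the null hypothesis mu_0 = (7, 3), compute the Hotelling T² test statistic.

Step 1 — sample mean vector:
  mean(U) = (5 + 8 + 3 + 6 + 3) / 5 = 25/5 = 5
  mean(V) = (9 + 4 + 3 + 6 + 3) / 5 = 25/5 = 5
  x̄ = (5, 5),  deviation x̄ - mu_0 = (5, 5) - (7, 3) = (-2, 2).

Step 2 — sample covariance matrix, S[i,j] = (1/(n-1)) · Σ_k (x_{k,i} - mean_i) · (x_{k,j} - mean_j), divisor n-1 = 4:
  S[U,U] = ((0)·(0) + (3)·(3) + (-2)·(-2) + (1)·(1) + (-2)·(-2)) / 4 = 18/4 = 4.5
  S[U,V] = ((0)·(4) + (3)·(-1) + (-2)·(-2) + (1)·(1) + (-2)·(-2)) / 4 = 6/4 = 1.5
  S[V,V] = ((4)·(4) + (-1)·(-1) + (-2)·(-2) + (1)·(1) + (-2)·(-2)) / 4 = 26/4 = 6.5
  S = [[4.5, 1.5],
 [1.5, 6.5]].

Step 3 — invert S. det(S) = 4.5·6.5 - (1.5)² = 27.
  S^{-1} = (1/det) · [[d, -b], [-b, a]] = [[0.2407, -0.0556],
 [-0.0556, 0.1667]].

Step 4 — quadratic form (x̄ - mu_0)^T · S^{-1} · (x̄ - mu_0):
  S^{-1} · (x̄ - mu_0) = (-0.5926, 0.4444),
  (x̄ - mu_0)^T · [...] = (-2)·(-0.5926) + (2)·(0.4444) = 2.0741.

Step 5 — scale by n: T² = 5 · 2.0741 = 10.3704.

T² ≈ 10.3704


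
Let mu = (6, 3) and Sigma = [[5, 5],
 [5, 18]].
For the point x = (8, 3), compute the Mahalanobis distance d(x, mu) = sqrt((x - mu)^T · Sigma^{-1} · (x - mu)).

Step 1 — centre the observation: (x - mu) = (2, 0).

Step 2 — invert Sigma. det(Sigma) = 5·18 - (5)² = 65.
  Sigma^{-1} = (1/det) · [[d, -b], [-b, a]] = [[0.2769, -0.0769],
 [-0.0769, 0.0769]].

Step 3 — form the quadratic (x - mu)^T · Sigma^{-1} · (x - mu):
  Sigma^{-1} · (x - mu) = (0.5538, -0.1538).
  (x - mu)^T · [Sigma^{-1} · (x - mu)] = (2)·(0.5538) + (0)·(-0.1538) = 1.1077.

Step 4 — take square root: d = √(1.1077) ≈ 1.0525.

d(x, mu) = √(1.1077) ≈ 1.0525


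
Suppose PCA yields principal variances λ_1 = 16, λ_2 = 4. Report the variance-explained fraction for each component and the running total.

Step 1 — total variance = trace(Sigma) = Σ λ_i = 16 + 4 = 20.

Step 2 — fraction explained by component i = λ_i / Σ λ:
  PC1: 16/20 = 0.8
  PC2: 4/20 = 0.2

Step 3 — cumulative fraction after k components = (λ_1 + ... + λ_k) / Σ λ:
  k = 1: 16/20 = 0.8
  k = 2: (16 + 4)/20 = 20/20 = 1

Summary (fraction, with percent):

explained: PC1 0.8 (80%), PC2 0.2 (20%);  cumulative: 0.8, 1


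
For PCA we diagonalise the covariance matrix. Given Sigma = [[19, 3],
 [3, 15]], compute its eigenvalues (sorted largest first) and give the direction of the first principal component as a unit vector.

Step 1 — characteristic polynomial of 2×2 Sigma:
  det(Sigma - λI) = λ² - trace · λ + det = 0.
  trace = 19 + 15 = 34, det = 19·15 - (3)² = 276.
Step 2 — discriminant:
  Δ = trace² - 4·det = 1156 - 1104 = 52.
Step 3 — eigenvalues:
  λ = (trace ± √Δ)/2 = (34 ± 7.2111)/2,
  λ_1 = 20.6056,  λ_2 = 13.3944.

Step 4 — unit eigenvector for λ_1: solve (Sigma - λ_1 I)v = 0. First row:
  (19 - 20.6056)·v_x + (3)·v_y = 0, i.e. (-1.6056)·v_x + (3)·v_y = 0,
  so v ∝ (b, λ_1 - a) = (3, 1.6056) = u.
  ||u|| = √((3)² + (1.6056)²) = √(11.5778) ≈ 3.4026,
  v_1 = u/||u|| ≈ (0.8817, 0.4719) (||v_1|| = 1).

λ_1 = 20.6056,  λ_2 = 13.3944;  v_1 ≈ (0.8817, 0.4719)


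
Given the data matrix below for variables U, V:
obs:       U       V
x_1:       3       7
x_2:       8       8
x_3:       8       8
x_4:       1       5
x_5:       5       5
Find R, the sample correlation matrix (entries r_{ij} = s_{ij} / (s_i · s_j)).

Step 1 — column means:
  mean(U) = (3 + 8 + 8 + 1 + 5) / 5 = 25/5 = 5
  mean(V) = (7 + 8 + 8 + 5 + 5) / 5 = 33/5 = 6.6

Step 2 — sample variances and covariances s[i,j] = (1/(n-1)) · Σ_k (x_{k,i} - mean_i) · (x_{k,j} - mean_j), with n-1 = 4:
  s[U,U] = ((-2)·(-2) + (3)·(3) + (3)·(3) + (-4)·(-4) + (0)·(0)) / 4 = 38/4 = 9.5
  s[U,V] = ((-2)·(0.4) + (3)·(1.4) + (3)·(1.4) + (-4)·(-1.6) + (0)·(-1.6)) / 4 = 14/4 = 3.5
  s[V,V] = ((0.4)·(0.4) + (1.4)·(1.4) + (1.4)·(1.4) + (-1.6)·(-1.6) + (-1.6)·(-1.6)) / 4 = 9.2/4 = 2.3
  Sample standard deviations s_i = √(s[i,i]):
  s(U) = √(9.5) = 3.0822
  s(V) = √(2.3) = 1.5166

Step 3 — r_{ij} = s_{ij} / (s_i · s_j):
  r[U,U] = 1 (diagonal).
  r[U,V] = 3.5 / (3.0822 · 1.5166) = 3.5 / 4.6744 = 0.7488
  r[V,V] = 1 (diagonal).

R is symmetric with unit diagonal. Assembling:

R = [[1, 0.7488],
 [0.7488, 1]]


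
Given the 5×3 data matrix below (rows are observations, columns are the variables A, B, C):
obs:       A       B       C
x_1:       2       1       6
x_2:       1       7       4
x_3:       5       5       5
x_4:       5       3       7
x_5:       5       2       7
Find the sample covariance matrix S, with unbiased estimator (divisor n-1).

Step 1 — column means:
  mean(A) = (2 + 1 + 5 + 5 + 5) / 5 = 18/5 = 3.6
  mean(B) = (1 + 7 + 5 + 3 + 2) / 5 = 18/5 = 3.6
  mean(C) = (6 + 4 + 5 + 7 + 7) / 5 = 29/5 = 5.8

Step 2 — sample covariance S[i,j] = (1/(n-1)) · Σ_k (x_{k,i} - mean_i) · (x_{k,j} - mean_j), with n-1 = 4.
  S[A,A] = ((-1.6)·(-1.6) + (-2.6)·(-2.6) + (1.4)·(1.4) + (1.4)·(1.4) + (1.4)·(1.4)) / 4 = 15.2/4 = 3.8
  S[A,B] = ((-1.6)·(-2.6) + (-2.6)·(3.4) + (1.4)·(1.4) + (1.4)·(-0.6) + (1.4)·(-1.6)) / 4 = -5.8/4 = -1.45
  S[A,C] = ((-1.6)·(0.2) + (-2.6)·(-1.8) + (1.4)·(-0.8) + (1.4)·(1.2) + (1.4)·(1.2)) / 4 = 6.6/4 = 1.65
  S[B,B] = ((-2.6)·(-2.6) + (3.4)·(3.4) + (1.4)·(1.4) + (-0.6)·(-0.6) + (-1.6)·(-1.6)) / 4 = 23.2/4 = 5.8
  S[B,C] = ((-2.6)·(0.2) + (3.4)·(-1.8) + (1.4)·(-0.8) + (-0.6)·(1.2) + (-1.6)·(1.2)) / 4 = -10.4/4 = -2.6
  S[C,C] = ((0.2)·(0.2) + (-1.8)·(-1.8) + (-0.8)·(-0.8) + (1.2)·(1.2) + (1.2)·(1.2)) / 4 = 6.8/4 = 1.7

S is symmetric (S[j,i] = S[i,j]). Assembling:

S = [[3.8, -1.45, 1.65],
 [-1.45, 5.8, -2.6],
 [1.65, -2.6, 1.7]]


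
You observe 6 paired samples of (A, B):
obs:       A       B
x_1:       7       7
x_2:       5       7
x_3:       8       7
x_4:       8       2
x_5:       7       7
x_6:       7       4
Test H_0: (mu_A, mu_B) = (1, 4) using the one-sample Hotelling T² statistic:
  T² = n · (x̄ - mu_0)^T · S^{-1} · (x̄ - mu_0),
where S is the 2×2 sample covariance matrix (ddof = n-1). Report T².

Step 1 — sample mean vector:
  mean(A) = (7 + 5 + 8 + 8 + 7 + 7) / 6 = 42/6 = 7
  mean(B) = (7 + 7 + 7 + 2 + 7 + 4) / 6 = 34/6 = 5.6667
  x̄ = (7, 5.6667),  deviation x̄ - mu_0 = (7, 5.6667) - (1, 4) = (6, 1.6667).

Step 2 — sample covariance matrix, S[i,j] = (1/(n-1)) · Σ_k (x_{k,i} - mean_i) · (x_{k,j} - mean_j), divisor n-1 = 5:
  S[A,A] = ((0)·(0) + (-2)·(-2) + (1)·(1) + (1)·(1) + (0)·(0) + (0)·(0)) / 5 = 6/5 = 1.2
  S[A,B] = ((0)·(1.3333) + (-2)·(1.3333) + (1)·(1.3333) + (1)·(-3.6667) + (0)·(1.3333) + (0)·(-1.6667)) / 5 = -5/5 = -1
  S[B,B] = ((1.3333)·(1.3333) + (1.3333)·(1.3333) + (1.3333)·(1.3333) + (-3.6667)·(-3.6667) + (1.3333)·(1.3333) + (-1.6667)·(-1.6667)) / 5 = 23.3333/5 = 4.6667
  S = [[1.2, -1],
 [-1, 4.6667]].

Step 3 — invert S. det(S) = 1.2·4.6667 - (-1)² = 4.6.
  S^{-1} = (1/det) · [[d, -b], [-b, a]] = [[1.0145, 0.2174],
 [0.2174, 0.2609]].

Step 4 — quadratic form (x̄ - mu_0)^T · S^{-1} · (x̄ - mu_0):
  S^{-1} · (x̄ - mu_0) = (6.4493, 1.7391),
  (x̄ - mu_0)^T · [...] = (6)·(6.4493) + (1.6667)·(1.7391) = 41.5942.

Step 5 — scale by n: T² = 6 · 41.5942 = 249.5652.

T² ≈ 249.5652


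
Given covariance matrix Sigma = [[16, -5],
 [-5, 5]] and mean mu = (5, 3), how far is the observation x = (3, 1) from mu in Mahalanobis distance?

Step 1 — centre the observation: (x - mu) = (-2, -2).

Step 2 — invert Sigma. det(Sigma) = 16·5 - (-5)² = 55.
  Sigma^{-1} = (1/det) · [[d, -b], [-b, a]] = [[0.0909, 0.0909],
 [0.0909, 0.2909]].

Step 3 — form the quadratic (x - mu)^T · Sigma^{-1} · (x - mu):
  Sigma^{-1} · (x - mu) = (-0.3636, -0.7636).
  (x - mu)^T · [Sigma^{-1} · (x - mu)] = (-2)·(-0.3636) + (-2)·(-0.7636) = 2.2545.

Step 4 — take square root: d = √(2.2545) ≈ 1.5015.

d(x, mu) = √(2.2545) ≈ 1.5015


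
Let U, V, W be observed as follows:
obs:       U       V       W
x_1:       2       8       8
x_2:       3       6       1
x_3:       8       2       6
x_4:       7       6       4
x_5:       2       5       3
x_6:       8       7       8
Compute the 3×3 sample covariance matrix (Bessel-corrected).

Step 1 — column means:
  mean(U) = (2 + 3 + 8 + 7 + 2 + 8) / 6 = 30/6 = 5
  mean(V) = (8 + 6 + 2 + 6 + 5 + 7) / 6 = 34/6 = 5.6667
  mean(W) = (8 + 1 + 6 + 4 + 3 + 8) / 6 = 30/6 = 5

Step 2 — sample covariance S[i,j] = (1/(n-1)) · Σ_k (x_{k,i} - mean_i) · (x_{k,j} - mean_j), with n-1 = 5.
  S[U,U] = ((-3)·(-3) + (-2)·(-2) + (3)·(3) + (2)·(2) + (-3)·(-3) + (3)·(3)) / 5 = 44/5 = 8.8
  S[U,V] = ((-3)·(2.3333) + (-2)·(0.3333) + (3)·(-3.6667) + (2)·(0.3333) + (-3)·(-0.6667) + (3)·(1.3333)) / 5 = -12/5 = -2.4
  S[U,W] = ((-3)·(3) + (-2)·(-4) + (3)·(1) + (2)·(-1) + (-3)·(-2) + (3)·(3)) / 5 = 15/5 = 3
  S[V,V] = ((2.3333)·(2.3333) + (0.3333)·(0.3333) + (-3.6667)·(-3.6667) + (0.3333)·(0.3333) + (-0.6667)·(-0.6667) + (1.3333)·(1.3333)) / 5 = 21.3333/5 = 4.2667
  S[V,W] = ((2.3333)·(3) + (0.3333)·(-4) + (-3.6667)·(1) + (0.3333)·(-1) + (-0.6667)·(-2) + (1.3333)·(3)) / 5 = 7/5 = 1.4
  S[W,W] = ((3)·(3) + (-4)·(-4) + (1)·(1) + (-1)·(-1) + (-2)·(-2) + (3)·(3)) / 5 = 40/5 = 8

S is symmetric (S[j,i] = S[i,j]). Assembling:

S = [[8.8, -2.4, 3],
 [-2.4, 4.2667, 1.4],
 [3, 1.4, 8]]


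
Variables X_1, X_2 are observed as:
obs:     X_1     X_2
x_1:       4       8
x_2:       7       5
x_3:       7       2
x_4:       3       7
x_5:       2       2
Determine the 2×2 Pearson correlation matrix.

Step 1 — column means:
  mean(X_1) = (4 + 7 + 7 + 3 + 2) / 5 = 23/5 = 4.6
  mean(X_2) = (8 + 5 + 2 + 7 + 2) / 5 = 24/5 = 4.8

Step 2 — sample variances and covariances s[i,j] = (1/(n-1)) · Σ_k (x_{k,i} - mean_i) · (x_{k,j} - mean_j), with n-1 = 4:
  s[X_1,X_1] = ((-0.6)·(-0.6) + (2.4)·(2.4) + (2.4)·(2.4) + (-1.6)·(-1.6) + (-2.6)·(-2.6)) / 4 = 21.2/4 = 5.3
  s[X_1,X_2] = ((-0.6)·(3.2) + (2.4)·(0.2) + (2.4)·(-2.8) + (-1.6)·(2.2) + (-2.6)·(-2.8)) / 4 = -4.4/4 = -1.1
  s[X_2,X_2] = ((3.2)·(3.2) + (0.2)·(0.2) + (-2.8)·(-2.8) + (2.2)·(2.2) + (-2.8)·(-2.8)) / 4 = 30.8/4 = 7.7
  Sample standard deviations s_i = √(s[i,i]):
  s(X_1) = √(5.3) = 2.3022
  s(X_2) = √(7.7) = 2.7749

Step 3 — r_{ij} = s_{ij} / (s_i · s_j):
  r[X_1,X_1] = 1 (diagonal).
  r[X_1,X_2] = -1.1 / (2.3022 · 2.7749) = -1.1 / 6.3883 = -0.1722
  r[X_2,X_2] = 1 (diagonal).

R is symmetric with unit diagonal. Assembling:

R = [[1, -0.1722],
 [-0.1722, 1]]


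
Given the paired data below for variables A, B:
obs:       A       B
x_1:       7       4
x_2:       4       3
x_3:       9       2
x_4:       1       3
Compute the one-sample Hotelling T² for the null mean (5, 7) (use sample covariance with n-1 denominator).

Step 1 — sample mean vector:
  mean(A) = (7 + 4 + 9 + 1) / 4 = 21/4 = 5.25
  mean(B) = (4 + 3 + 2 + 3) / 4 = 12/4 = 3
  x̄ = (5.25, 3),  deviation x̄ - mu_0 = (5.25, 3) - (5, 7) = (0.25, -4).

Step 2 — sample covariance matrix, S[i,j] = (1/(n-1)) · Σ_k (x_{k,i} - mean_i) · (x_{k,j} - mean_j), divisor n-1 = 3:
  S[A,A] = ((1.75)·(1.75) + (-1.25)·(-1.25) + (3.75)·(3.75) + (-4.25)·(-4.25)) / 3 = 36.75/3 = 12.25
  S[A,B] = ((1.75)·(1) + (-1.25)·(0) + (3.75)·(-1) + (-4.25)·(0)) / 3 = -2/3 = -0.6667
  S[B,B] = ((1)·(1) + (0)·(0) + (-1)·(-1) + (0)·(0)) / 3 = 2/3 = 0.6667
  S = [[12.25, -0.6667],
 [-0.6667, 0.6667]].

Step 3 — invert S. det(S) = 12.25·0.6667 - (-0.6667)² = 7.7222.
  S^{-1} = (1/det) · [[d, -b], [-b, a]] = [[0.0863, 0.0863],
 [0.0863, 1.5863]].

Step 4 — quadratic form (x̄ - mu_0)^T · S^{-1} · (x̄ - mu_0):
  S^{-1} · (x̄ - mu_0) = (-0.3237, -6.3237),
  (x̄ - mu_0)^T · [...] = (0.25)·(-0.3237) + (-4)·(-6.3237) = 25.214.

Step 5 — scale by n: T² = 4 · 25.214 = 100.8561.

T² ≈ 100.8561


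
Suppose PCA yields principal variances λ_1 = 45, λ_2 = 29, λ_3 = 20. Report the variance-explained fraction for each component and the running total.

Step 1 — total variance = trace(Sigma) = Σ λ_i = 45 + 29 + 20 = 94.

Step 2 — fraction explained by component i = λ_i / Σ λ:
  PC1: 45/94 = 0.4787
  PC2: 29/94 = 0.3085
  PC3: 20/94 = 0.2128

Step 3 — cumulative fraction after k components = (λ_1 + ... + λ_k) / Σ λ:
  k = 1: 45/94 = 0.4787
  k = 2: (45 + 29)/94 = 74/94 = 0.7872
  k = 3: (45 + 29 + 20)/94 = 94/94 = 1

Summary (fraction, with percent):

explained: PC1 0.4787 (47.87%), PC2 0.3085 (30.85%), PC3 0.2128 (21.28%);  cumulative: 0.4787, 0.7872, 1


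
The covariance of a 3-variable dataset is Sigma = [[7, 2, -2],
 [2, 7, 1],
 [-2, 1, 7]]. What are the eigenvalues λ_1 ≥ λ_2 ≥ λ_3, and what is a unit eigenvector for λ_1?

Step 1 — characteristic polynomial p(λ) = det(λI - Sigma) = λ³ - tr·λ² + c_1·λ - det, where tr = trace, c_1 = sum of the principal 2×2 minors, det = det(Sigma):
  tr = 7 + 7 + 7 = 21,
  c_1 = (7·7 - (2)²) + (7·7 - (-2)²) + (7·7 - (1)²) = 45 + 45 + 48 = 138,
  det = 7·(7·7 - (1)²) - (2)·((2)·7 - (1)·(-2)) + (-2)·((2)·(1) - 7·(-2)) = 7·(48) - (2)·(16) + (-2)·(16) = 272.
  So p(λ) = λ³ - 21λ² + 138λ - 272.
Step 2 — look for an integer root (rational root theorem: any rational root is an integer divisor of 272). Testing λ = 8:
  p(8) = 512 - 1344 + 1104 - 272 = 0  ✓
  Dividing out (λ - 8): p(λ) = (λ - 8)(λ² - 13λ + 34).
Step 3 — remaining eigenvalues from the quadratic λ² - 13λ + 34 = 0:
  Δ = 13² - 4·34 = 169 - 136 = 33,  λ = (13 ± √33)/2 = (13 ± 5.7446)/2 ≈ 9.3723 or 3.6277.
  Sorted: λ_1 = 9.3723,  λ_2 = 8,  λ_3 = 3.6277  (check: sum = 21 = tr ✓).

Step 4 — unit eigenvector for λ_1 ≈ 9.3723: v spans the null space of (Sigma - λ_1 I), whose rows are
  r_1 = (-2.3723, 2, -2),  r_2 = (2, -2.3723, 1),  r_3 = (-2, 1, -2.3723).
  v is orthogonal to every row, so take v ∝ r_1 × r_2 = ((2)·(1) - (-2)·(-2.3723), (-2)·(2) - (-2.3723)·(1), (-2.3723)·(-2.3723) - (2)·(2)) ≈ (-2.7446, -1.6277, 1.6277).
  Rescale (multiply by -1 so the first nonzero entry is positive): u = (2.7446, 1.6277, -1.6277).
  ||u|| = √((2.7446)² + (1.6277)² + (-1.6277)²) = √(12.8316) ≈ 3.5821,  v_1 = u/||u|| ≈ (0.7662, 0.4544, -0.4544) (||v_1|| = 1).

λ_1 = 9.3723,  λ_2 = 8,  λ_3 = 3.6277;  v_1 ≈ (0.7662, 0.4544, -0.4544)


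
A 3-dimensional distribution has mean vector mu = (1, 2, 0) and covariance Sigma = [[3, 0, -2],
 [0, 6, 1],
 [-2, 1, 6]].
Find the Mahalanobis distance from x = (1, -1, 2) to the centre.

Step 1 — centre the observation: (x - mu) = (0, -3, 2).

Step 2 — invert Sigma (cofactor / det for 3×3, or solve directly):
  Sigma^{-1} = [[0.4321, -0.0247, 0.1481],
 [-0.0247, 0.1728, -0.037],
 [0.1481, -0.037, 0.2222]].

Step 3 — form the quadratic (x - mu)^T · Sigma^{-1} · (x - mu):
  Sigma^{-1} · (x - mu) = (0.3704, -0.5926, 0.5556).
  (x - mu)^T · [Sigma^{-1} · (x - mu)] = (0)·(0.3704) + (-3)·(-0.5926) + (2)·(0.5556) = 2.8889.

Step 4 — take square root: d = √(2.8889) ≈ 1.6997.

d(x, mu) = √(2.8889) ≈ 1.6997


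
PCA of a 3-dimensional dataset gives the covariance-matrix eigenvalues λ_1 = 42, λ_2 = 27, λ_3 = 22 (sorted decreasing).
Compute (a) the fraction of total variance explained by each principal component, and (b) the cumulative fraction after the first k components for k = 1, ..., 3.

Step 1 — total variance = trace(Sigma) = Σ λ_i = 42 + 27 + 22 = 91.

Step 2 — fraction explained by component i = λ_i / Σ λ:
  PC1: 42/91 = 0.4615
  PC2: 27/91 = 0.2967
  PC3: 22/91 = 0.2418

Step 3 — cumulative fraction after k components = (λ_1 + ... + λ_k) / Σ λ:
  k = 1: 42/91 = 0.4615
  k = 2: (42 + 27)/91 = 69/91 = 0.7582
  k = 3: (42 + 27 + 22)/91 = 91/91 = 1

Summary (fraction, with percent):

explained: PC1 0.4615 (46.15%), PC2 0.2967 (29.67%), PC3 0.2418 (24.18%);  cumulative: 0.4615, 0.7582, 1


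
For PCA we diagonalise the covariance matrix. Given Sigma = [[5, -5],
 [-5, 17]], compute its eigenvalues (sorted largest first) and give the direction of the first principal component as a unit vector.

Step 1 — characteristic polynomial of 2×2 Sigma:
  det(Sigma - λI) = λ² - trace · λ + det = 0.
  trace = 5 + 17 = 22, det = 5·17 - (-5)² = 60.
Step 2 — discriminant:
  Δ = trace² - 4·det = 484 - 240 = 244.
Step 3 — eigenvalues:
  λ = (trace ± √Δ)/2 = (22 ± 15.6205)/2,
  λ_1 = 18.8102,  λ_2 = 3.1898.

Step 4 — unit eigenvector for λ_1: solve (Sigma - λ_1 I)v = 0. First row:
  (5 - 18.8102)·v_x + (-5)·v_y = 0, i.e. (-13.8102)·v_x + (-5)·v_y = 0,
  so v ∝ (b, λ_1 - a) = (-5, 13.8102); multiply by -1 so the first entry is positive: u = (5, -13.8102).
  ||u|| = √((5)² + (-13.8102)²) = √(215.723) ≈ 14.6875,
  v_1 = u/||u|| ≈ (0.3404, -0.9403) (||v_1|| = 1).

λ_1 = 18.8102,  λ_2 = 3.1898;  v_1 ≈ (0.3404, -0.9403)


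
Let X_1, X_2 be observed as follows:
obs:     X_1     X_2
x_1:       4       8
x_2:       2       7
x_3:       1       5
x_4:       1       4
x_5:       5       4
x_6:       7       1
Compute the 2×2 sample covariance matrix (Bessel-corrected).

Step 1 — column means:
  mean(X_1) = (4 + 2 + 1 + 1 + 5 + 7) / 6 = 20/6 = 3.3333
  mean(X_2) = (8 + 7 + 5 + 4 + 4 + 1) / 6 = 29/6 = 4.8333

Step 2 — sample covariance S[i,j] = (1/(n-1)) · Σ_k (x_{k,i} - mean_i) · (x_{k,j} - mean_j), with n-1 = 5.
  S[X_1,X_1] = ((0.6667)·(0.6667) + (-1.3333)·(-1.3333) + (-2.3333)·(-2.3333) + (-2.3333)·(-2.3333) + (1.6667)·(1.6667) + (3.6667)·(3.6667)) / 5 = 29.3333/5 = 5.8667
  S[X_1,X_2] = ((0.6667)·(3.1667) + (-1.3333)·(2.1667) + (-2.3333)·(0.1667) + (-2.3333)·(-0.8333) + (1.6667)·(-0.8333) + (3.6667)·(-3.8333)) / 5 = -14.6667/5 = -2.9333
  S[X_2,X_2] = ((3.1667)·(3.1667) + (2.1667)·(2.1667) + (0.1667)·(0.1667) + (-0.8333)·(-0.8333) + (-0.8333)·(-0.8333) + (-3.8333)·(-3.8333)) / 5 = 30.8333/5 = 6.1667

S is symmetric (S[j,i] = S[i,j]). Assembling:

S = [[5.8667, -2.9333],
 [-2.9333, 6.1667]]


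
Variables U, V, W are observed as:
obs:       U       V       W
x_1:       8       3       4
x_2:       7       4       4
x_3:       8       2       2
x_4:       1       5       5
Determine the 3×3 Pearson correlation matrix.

Step 1 — column means:
  mean(U) = (8 + 7 + 8 + 1) / 4 = 24/4 = 6
  mean(V) = (3 + 4 + 2 + 5) / 4 = 14/4 = 3.5
  mean(W) = (4 + 4 + 2 + 5) / 4 = 15/4 = 3.75

Step 2 — sample variances and covariances s[i,j] = (1/(n-1)) · Σ_k (x_{k,i} - mean_i) · (x_{k,j} - mean_j), with n-1 = 3:
  s[U,U] = ((2)·(2) + (1)·(1) + (2)·(2) + (-5)·(-5)) / 3 = 34/3 = 11.3333
  s[U,V] = ((2)·(-0.5) + (1)·(0.5) + (2)·(-1.5) + (-5)·(1.5)) / 3 = -11/3 = -3.6667
  s[U,W] = ((2)·(0.25) + (1)·(0.25) + (2)·(-1.75) + (-5)·(1.25)) / 3 = -9/3 = -3
  s[V,V] = ((-0.5)·(-0.5) + (0.5)·(0.5) + (-1.5)·(-1.5) + (1.5)·(1.5)) / 3 = 5/3 = 1.6667
  s[V,W] = ((-0.5)·(0.25) + (0.5)·(0.25) + (-1.5)·(-1.75) + (1.5)·(1.25)) / 3 = 4.5/3 = 1.5
  s[W,W] = ((0.25)·(0.25) + (0.25)·(0.25) + (-1.75)·(-1.75) + (1.25)·(1.25)) / 3 = 4.75/3 = 1.5833
  Sample standard deviations s_i = √(s[i,i]):
  s(U) = √(11.3333) = 3.3665
  s(V) = √(1.6667) = 1.291
  s(W) = √(1.5833) = 1.2583

Step 3 — r_{ij} = s_{ij} / (s_i · s_j):
  r[U,U] = 1 (diagonal).
  r[U,V] = -3.6667 / (3.3665 · 1.291) = -3.6667 / 4.3461 = -0.8437
  r[U,W] = -3 / (3.3665 · 1.2583) = -3 / 4.2361 = -0.7082
  r[V,V] = 1 (diagonal).
  r[V,W] = 1.5 / (1.291 · 1.2583) = 1.5 / 1.6245 = 0.9234
  r[W,W] = 1 (diagonal).

R is symmetric with unit diagonal. Assembling:

R = [[1, -0.8437, -0.7082],
 [-0.8437, 1, 0.9234],
 [-0.7082, 0.9234, 1]]


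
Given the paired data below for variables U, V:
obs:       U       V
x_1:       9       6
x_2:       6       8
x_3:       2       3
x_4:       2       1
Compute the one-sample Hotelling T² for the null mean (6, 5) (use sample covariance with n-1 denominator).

Step 1 — sample mean vector:
  mean(U) = (9 + 6 + 2 + 2) / 4 = 19/4 = 4.75
  mean(V) = (6 + 8 + 3 + 1) / 4 = 18/4 = 4.5
  x̄ = (4.75, 4.5),  deviation x̄ - mu_0 = (4.75, 4.5) - (6, 5) = (-1.25, -0.5).

Step 2 — sample covariance matrix, S[i,j] = (1/(n-1)) · Σ_k (x_{k,i} - mean_i) · (x_{k,j} - mean_j), divisor n-1 = 3:
  S[U,U] = ((4.25)·(4.25) + (1.25)·(1.25) + (-2.75)·(-2.75) + (-2.75)·(-2.75)) / 3 = 34.75/3 = 11.5833
  S[U,V] = ((4.25)·(1.5) + (1.25)·(3.5) + (-2.75)·(-1.5) + (-2.75)·(-3.5)) / 3 = 24.5/3 = 8.1667
  S[V,V] = ((1.5)·(1.5) + (3.5)·(3.5) + (-1.5)·(-1.5) + (-3.5)·(-3.5)) / 3 = 29/3 = 9.6667
  S = [[11.5833, 8.1667],
 [8.1667, 9.6667]].

Step 3 — invert S. det(S) = 11.5833·9.6667 - (8.1667)² = 45.2778.
  S^{-1} = (1/det) · [[d, -b], [-b, a]] = [[0.2135, -0.1804],
 [-0.1804, 0.2558]].

Step 4 — quadratic form (x̄ - mu_0)^T · S^{-1} · (x̄ - mu_0):
  S^{-1} · (x̄ - mu_0) = (-0.1767, 0.0975),
  (x̄ - mu_0)^T · [...] = (-1.25)·(-0.1767) + (-0.5)·(0.0975) = 0.1721.

Step 5 — scale by n: T² = 4 · 0.1721 = 0.6883.

T² ≈ 0.6883


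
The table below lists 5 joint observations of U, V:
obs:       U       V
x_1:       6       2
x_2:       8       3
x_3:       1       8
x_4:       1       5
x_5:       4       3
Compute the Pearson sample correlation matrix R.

Step 1 — column means:
  mean(U) = (6 + 8 + 1 + 1 + 4) / 5 = 20/5 = 4
  mean(V) = (2 + 3 + 8 + 5 + 3) / 5 = 21/5 = 4.2

Step 2 — sample variances and covariances s[i,j] = (1/(n-1)) · Σ_k (x_{k,i} - mean_i) · (x_{k,j} - mean_j), with n-1 = 4:
  s[U,U] = ((2)·(2) + (4)·(4) + (-3)·(-3) + (-3)·(-3) + (0)·(0)) / 4 = 38/4 = 9.5
  s[U,V] = ((2)·(-2.2) + (4)·(-1.2) + (-3)·(3.8) + (-3)·(0.8) + (0)·(-1.2)) / 4 = -23/4 = -5.75
  s[V,V] = ((-2.2)·(-2.2) + (-1.2)·(-1.2) + (3.8)·(3.8) + (0.8)·(0.8) + (-1.2)·(-1.2)) / 4 = 22.8/4 = 5.7
  Sample standard deviations s_i = √(s[i,i]):
  s(U) = √(9.5) = 3.0822
  s(V) = √(5.7) = 2.3875

Step 3 — r_{ij} = s_{ij} / (s_i · s_j):
  r[U,U] = 1 (diagonal).
  r[U,V] = -5.75 / (3.0822 · 2.3875) = -5.75 / 7.3587 = -0.7814
  r[V,V] = 1 (diagonal).

R is symmetric with unit diagonal. Assembling:

R = [[1, -0.7814],
 [-0.7814, 1]]


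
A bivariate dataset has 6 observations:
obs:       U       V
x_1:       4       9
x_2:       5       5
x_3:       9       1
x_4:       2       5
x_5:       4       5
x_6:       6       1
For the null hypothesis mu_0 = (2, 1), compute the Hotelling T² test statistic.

Step 1 — sample mean vector:
  mean(U) = (4 + 5 + 9 + 2 + 4 + 6) / 6 = 30/6 = 5
  mean(V) = (9 + 5 + 1 + 5 + 5 + 1) / 6 = 26/6 = 4.3333
  x̄ = (5, 4.3333),  deviation x̄ - mu_0 = (5, 4.3333) - (2, 1) = (3, 3.3333).

Step 2 — sample covariance matrix, S[i,j] = (1/(n-1)) · Σ_k (x_{k,i} - mean_i) · (x_{k,j} - mean_j), divisor n-1 = 5:
  S[U,U] = ((-1)·(-1) + (0)·(0) + (4)·(4) + (-3)·(-3) + (-1)·(-1) + (1)·(1)) / 5 = 28/5 = 5.6
  S[U,V] = ((-1)·(4.6667) + (0)·(0.6667) + (4)·(-3.3333) + (-3)·(0.6667) + (-1)·(0.6667) + (1)·(-3.3333)) / 5 = -24/5 = -4.8
  S[V,V] = ((4.6667)·(4.6667) + (0.6667)·(0.6667) + (-3.3333)·(-3.3333) + (0.6667)·(0.6667) + (0.6667)·(0.6667) + (-3.3333)·(-3.3333)) / 5 = 45.3333/5 = 9.0667
  S = [[5.6, -4.8],
 [-4.8, 9.0667]].

Step 3 — invert S. det(S) = 5.6·9.0667 - (-4.8)² = 27.7333.
  S^{-1} = (1/det) · [[d, -b], [-b, a]] = [[0.3269, 0.1731],
 [0.1731, 0.2019]].

Step 4 — quadratic form (x̄ - mu_0)^T · S^{-1} · (x̄ - mu_0):
  S^{-1} · (x̄ - mu_0) = (1.5577, 1.1923),
  (x̄ - mu_0)^T · [...] = (3)·(1.5577) + (3.3333)·(1.1923) = 8.6474.

Step 5 — scale by n: T² = 6 · 8.6474 = 51.8846.

T² ≈ 51.8846


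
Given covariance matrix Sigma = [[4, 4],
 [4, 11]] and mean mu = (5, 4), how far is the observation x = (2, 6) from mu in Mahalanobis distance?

Step 1 — centre the observation: (x - mu) = (-3, 2).

Step 2 — invert Sigma. det(Sigma) = 4·11 - (4)² = 28.
  Sigma^{-1} = (1/det) · [[d, -b], [-b, a]] = [[0.3929, -0.1429],
 [-0.1429, 0.1429]].

Step 3 — form the quadratic (x - mu)^T · Sigma^{-1} · (x - mu):
  Sigma^{-1} · (x - mu) = (-1.4643, 0.7143).
  (x - mu)^T · [Sigma^{-1} · (x - mu)] = (-3)·(-1.4643) + (2)·(0.7143) = 5.8214.

Step 4 — take square root: d = √(5.8214) ≈ 2.4128.

d(x, mu) = √(5.8214) ≈ 2.4128


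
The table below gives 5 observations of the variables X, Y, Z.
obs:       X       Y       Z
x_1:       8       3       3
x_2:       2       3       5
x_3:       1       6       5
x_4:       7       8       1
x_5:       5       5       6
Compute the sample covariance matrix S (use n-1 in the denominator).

Step 1 — column means:
  mean(X) = (8 + 2 + 1 + 7 + 5) / 5 = 23/5 = 4.6
  mean(Y) = (3 + 3 + 6 + 8 + 5) / 5 = 25/5 = 5
  mean(Z) = (3 + 5 + 5 + 1 + 6) / 5 = 20/5 = 4

Step 2 — sample covariance S[i,j] = (1/(n-1)) · Σ_k (x_{k,i} - mean_i) · (x_{k,j} - mean_j), with n-1 = 4.
  S[X,X] = ((3.4)·(3.4) + (-2.6)·(-2.6) + (-3.6)·(-3.6) + (2.4)·(2.4) + (0.4)·(0.4)) / 4 = 37.2/4 = 9.3
  S[X,Y] = ((3.4)·(-2) + (-2.6)·(-2) + (-3.6)·(1) + (2.4)·(3) + (0.4)·(0)) / 4 = 2/4 = 0.5
  S[X,Z] = ((3.4)·(-1) + (-2.6)·(1) + (-3.6)·(1) + (2.4)·(-3) + (0.4)·(2)) / 4 = -16/4 = -4
  S[Y,Y] = ((-2)·(-2) + (-2)·(-2) + (1)·(1) + (3)·(3) + (0)·(0)) / 4 = 18/4 = 4.5
  S[Y,Z] = ((-2)·(-1) + (-2)·(1) + (1)·(1) + (3)·(-3) + (0)·(2)) / 4 = -8/4 = -2
  S[Z,Z] = ((-1)·(-1) + (1)·(1) + (1)·(1) + (-3)·(-3) + (2)·(2)) / 4 = 16/4 = 4

S is symmetric (S[j,i] = S[i,j]). Assembling:

S = [[9.3, 0.5, -4],
 [0.5, 4.5, -2],
 [-4, -2, 4]]


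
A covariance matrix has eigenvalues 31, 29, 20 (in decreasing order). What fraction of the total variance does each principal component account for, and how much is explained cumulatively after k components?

Step 1 — total variance = trace(Sigma) = Σ λ_i = 31 + 29 + 20 = 80.

Step 2 — fraction explained by component i = λ_i / Σ λ:
  PC1: 31/80 = 0.3875
  PC2: 29/80 = 0.3625
  PC3: 20/80 = 0.25

Step 3 — cumulative fraction after k components = (λ_1 + ... + λ_k) / Σ λ:
  k = 1: 31/80 = 0.3875
  k = 2: (31 + 29)/80 = 60/80 = 0.75
  k = 3: (31 + 29 + 20)/80 = 80/80 = 1

Summary (fraction, with percent):

explained: PC1 0.3875 (38.75%), PC2 0.3625 (36.25%), PC3 0.25 (25%);  cumulative: 0.3875, 0.75, 1


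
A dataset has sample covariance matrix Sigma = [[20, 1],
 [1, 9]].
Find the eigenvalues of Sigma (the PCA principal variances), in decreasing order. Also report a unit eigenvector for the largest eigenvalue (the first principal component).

Step 1 — characteristic polynomial of 2×2 Sigma:
  det(Sigma - λI) = λ² - trace · λ + det = 0.
  trace = 20 + 9 = 29, det = 20·9 - (1)² = 179.
Step 2 — discriminant:
  Δ = trace² - 4·det = 841 - 716 = 125.
Step 3 — eigenvalues:
  λ = (trace ± √Δ)/2 = (29 ± 11.1803)/2,
  λ_1 = 20.0902,  λ_2 = 8.9098.

Step 4 — unit eigenvector for λ_1: solve (Sigma - λ_1 I)v = 0. First row:
  (20 - 20.0902)·v_x + (1)·v_y = 0, i.e. (-0.0902)·v_x + (1)·v_y = 0,
  so v ∝ (b, λ_1 - a) = (1, 0.0902) = u.
  ||u|| = √((1)² + (0.0902)²) = √(1.0081) ≈ 1.0041,
  v_1 = u/||u|| ≈ (0.996, 0.0898) (||v_1|| = 1).

λ_1 = 20.0902,  λ_2 = 8.9098;  v_1 ≈ (0.996, 0.0898)


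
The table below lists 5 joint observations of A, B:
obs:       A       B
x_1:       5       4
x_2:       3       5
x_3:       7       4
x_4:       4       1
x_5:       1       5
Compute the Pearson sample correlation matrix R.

Step 1 — column means:
  mean(A) = (5 + 3 + 7 + 4 + 1) / 5 = 20/5 = 4
  mean(B) = (4 + 5 + 4 + 1 + 5) / 5 = 19/5 = 3.8

Step 2 — sample variances and covariances s[i,j] = (1/(n-1)) · Σ_k (x_{k,i} - mean_i) · (x_{k,j} - mean_j), with n-1 = 4:
  s[A,A] = ((1)·(1) + (-1)·(-1) + (3)·(3) + (0)·(0) + (-3)·(-3)) / 4 = 20/4 = 5
  s[A,B] = ((1)·(0.2) + (-1)·(1.2) + (3)·(0.2) + (0)·(-2.8) + (-3)·(1.2)) / 4 = -4/4 = -1
  s[B,B] = ((0.2)·(0.2) + (1.2)·(1.2) + (0.2)·(0.2) + (-2.8)·(-2.8) + (1.2)·(1.2)) / 4 = 10.8/4 = 2.7
  Sample standard deviations s_i = √(s[i,i]):
  s(A) = √(5) = 2.2361
  s(B) = √(2.7) = 1.6432

Step 3 — r_{ij} = s_{ij} / (s_i · s_j):
  r[A,A] = 1 (diagonal).
  r[A,B] = -1 / (2.2361 · 1.6432) = -1 / 3.6742 = -0.2722
  r[B,B] = 1 (diagonal).

R is symmetric with unit diagonal. Assembling:

R = [[1, -0.2722],
 [-0.2722, 1]]
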